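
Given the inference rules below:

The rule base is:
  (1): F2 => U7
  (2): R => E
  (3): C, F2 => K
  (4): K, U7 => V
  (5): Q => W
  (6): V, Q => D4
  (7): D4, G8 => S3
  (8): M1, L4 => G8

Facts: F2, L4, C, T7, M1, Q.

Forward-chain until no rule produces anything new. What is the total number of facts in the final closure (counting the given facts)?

13

Round 1 fires (1), (3), (5), (8), giving U7, K, W, G8.
Round 2 fires (4), giving V.
Round 3 fires (6), giving D4.
Round 4 fires (7), giving S3.
Closure: {C, D4, F2, G8, K, L4, M1, Q, S3, T7, U7, V, W} — 13 facts.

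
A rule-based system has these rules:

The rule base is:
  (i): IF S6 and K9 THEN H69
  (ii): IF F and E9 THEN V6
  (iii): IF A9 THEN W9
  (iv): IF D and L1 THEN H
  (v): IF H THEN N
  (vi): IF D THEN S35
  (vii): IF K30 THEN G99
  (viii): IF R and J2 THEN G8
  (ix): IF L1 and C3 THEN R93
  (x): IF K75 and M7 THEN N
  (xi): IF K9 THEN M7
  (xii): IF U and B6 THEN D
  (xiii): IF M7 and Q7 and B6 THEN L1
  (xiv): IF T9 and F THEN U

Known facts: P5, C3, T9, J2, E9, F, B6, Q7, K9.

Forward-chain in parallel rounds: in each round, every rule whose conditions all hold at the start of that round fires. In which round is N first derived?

Round 1 fires (ii), (xi), (xiv), giving V6, M7, U.
Round 2 fires (xii), (xiii), giving D, L1.
Round 3 fires (iv), (vi), (ix), giving H, S35, R93.
Round 4 fires (v), giving N.
N first appears in round 4.

4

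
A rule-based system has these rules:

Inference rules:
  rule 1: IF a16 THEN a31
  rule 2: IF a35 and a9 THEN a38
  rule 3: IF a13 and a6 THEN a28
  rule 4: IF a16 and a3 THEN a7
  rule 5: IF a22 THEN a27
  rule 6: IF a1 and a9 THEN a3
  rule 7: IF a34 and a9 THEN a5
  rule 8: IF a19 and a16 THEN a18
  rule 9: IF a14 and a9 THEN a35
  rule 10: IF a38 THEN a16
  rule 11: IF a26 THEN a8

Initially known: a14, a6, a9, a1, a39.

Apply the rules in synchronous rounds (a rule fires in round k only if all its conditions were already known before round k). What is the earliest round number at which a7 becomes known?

4

Round 1: rule 6 [IF a1 and a9 THEN a3]; rule 9 [IF a14 and a9 THEN a35]. Adds a3, a35.
Round 2: rule 2 [IF a35 and a9 THEN a38]. Adds a38.
Round 3: rule 10 [IF a38 THEN a16]. Adds a16.
Round 4: rule 1 [IF a16 THEN a31]; rule 4 [IF a16 and a3 THEN a7]. Adds a31, a7.
a7 first appears in round 4.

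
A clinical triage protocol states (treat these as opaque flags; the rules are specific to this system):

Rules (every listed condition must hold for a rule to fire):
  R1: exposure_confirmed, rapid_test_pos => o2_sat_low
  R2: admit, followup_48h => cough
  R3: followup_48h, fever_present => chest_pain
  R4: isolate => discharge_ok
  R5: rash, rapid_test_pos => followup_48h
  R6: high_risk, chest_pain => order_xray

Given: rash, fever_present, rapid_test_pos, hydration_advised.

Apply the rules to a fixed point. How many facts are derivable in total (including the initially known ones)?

6

Round 1 — R5, derive followup_48h.
Round 2 — R3, derive chest_pain.
Closure: {chest_pain, fever_present, followup_48h, hydration_advised, rapid_test_pos, rash} — 6 facts.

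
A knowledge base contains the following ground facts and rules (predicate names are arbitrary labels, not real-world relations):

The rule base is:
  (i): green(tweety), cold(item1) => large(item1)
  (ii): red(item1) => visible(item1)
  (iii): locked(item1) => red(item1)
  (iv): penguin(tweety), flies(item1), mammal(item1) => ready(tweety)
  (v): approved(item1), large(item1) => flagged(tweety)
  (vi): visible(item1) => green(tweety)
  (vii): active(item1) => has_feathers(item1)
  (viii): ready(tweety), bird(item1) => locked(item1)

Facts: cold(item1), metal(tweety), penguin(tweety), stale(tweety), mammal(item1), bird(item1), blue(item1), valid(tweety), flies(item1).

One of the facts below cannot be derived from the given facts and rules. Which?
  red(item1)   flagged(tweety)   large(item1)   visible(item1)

flagged(tweety)

Round 1 fires (iv), giving ready(tweety).
Round 2 fires (viii), giving locked(item1).
Round 3 fires (iii), giving red(item1).
Round 4 fires (ii), giving visible(item1).
Round 5 fires (vi), giving green(tweety).
Round 6 fires (i), giving large(item1).
Derived: visible(item1) (round 4), red(item1) (round 3), large(item1) (round 6). flagged(tweety) never appears in any round.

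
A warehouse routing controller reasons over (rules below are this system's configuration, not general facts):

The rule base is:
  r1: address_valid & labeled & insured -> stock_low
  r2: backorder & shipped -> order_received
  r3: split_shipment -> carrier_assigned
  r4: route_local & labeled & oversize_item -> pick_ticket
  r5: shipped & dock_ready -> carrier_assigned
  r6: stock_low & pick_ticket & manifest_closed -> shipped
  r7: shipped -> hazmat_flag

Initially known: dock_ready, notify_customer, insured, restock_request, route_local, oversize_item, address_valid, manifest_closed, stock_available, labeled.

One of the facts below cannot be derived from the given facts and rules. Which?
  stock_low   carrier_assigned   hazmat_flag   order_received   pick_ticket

Round 1: r1 [address_valid & labeled & insured -> stock_low]; r4 [route_local & labeled & oversize_item -> pick_ticket]. New: stock_low, pick_ticket.
Round 2: r6 [stock_low & pick_ticket & manifest_closed -> shipped]. New: shipped.
Round 3: r5 [shipped & dock_ready -> carrier_assigned]; r7 [shipped -> hazmat_flag]. New: carrier_assigned, hazmat_flag.
Derived: pick_ticket (round 1), hazmat_flag (round 3), stock_low (round 1), carrier_assigned (round 3). order_received never appears in any round.

order_received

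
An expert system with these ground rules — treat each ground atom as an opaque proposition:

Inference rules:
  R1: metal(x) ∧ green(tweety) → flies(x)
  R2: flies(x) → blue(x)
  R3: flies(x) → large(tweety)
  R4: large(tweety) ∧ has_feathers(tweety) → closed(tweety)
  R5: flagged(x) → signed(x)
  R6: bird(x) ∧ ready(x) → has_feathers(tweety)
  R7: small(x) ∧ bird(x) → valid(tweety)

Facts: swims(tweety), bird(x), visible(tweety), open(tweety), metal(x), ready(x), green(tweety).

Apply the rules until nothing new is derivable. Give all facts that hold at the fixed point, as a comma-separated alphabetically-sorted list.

bird(x), blue(x), closed(tweety), flies(x), green(tweety), has_feathers(tweety), large(tweety), metal(x), open(tweety), ready(x), swims(tweety), visible(tweety)

Round 1 fires R1, R6, giving flies(x), has_feathers(tweety).
Round 2 fires R2, R3, giving blue(x), large(tweety).
Round 3 fires R4, giving closed(tweety).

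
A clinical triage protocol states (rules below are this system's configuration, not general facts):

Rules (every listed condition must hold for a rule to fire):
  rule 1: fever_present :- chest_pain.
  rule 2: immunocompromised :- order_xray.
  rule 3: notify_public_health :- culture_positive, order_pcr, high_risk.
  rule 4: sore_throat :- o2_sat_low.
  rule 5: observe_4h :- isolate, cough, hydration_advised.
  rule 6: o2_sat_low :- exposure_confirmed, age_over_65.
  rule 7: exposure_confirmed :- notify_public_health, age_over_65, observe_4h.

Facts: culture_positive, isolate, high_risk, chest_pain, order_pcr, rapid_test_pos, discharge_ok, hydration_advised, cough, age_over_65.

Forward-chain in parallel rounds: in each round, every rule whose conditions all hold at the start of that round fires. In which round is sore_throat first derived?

4

Round 1: rule 1 [fever_present :- chest_pain.]; rule 3 [notify_public_health :- culture_positive, order_pcr, high_risk.]; rule 5 [observe_4h :- isolate, cough, hydration_advised.]. Adds fever_present, notify_public_health, observe_4h.
Round 2: rule 7 [exposure_confirmed :- notify_public_health, age_over_65, observe_4h.]. Adds exposure_confirmed.
Round 3: rule 6 [o2_sat_low :- exposure_confirmed, age_over_65.]. Adds o2_sat_low.
Round 4: rule 4 [sore_throat :- o2_sat_low.]. Adds sore_throat.
sore_throat first appears in round 4.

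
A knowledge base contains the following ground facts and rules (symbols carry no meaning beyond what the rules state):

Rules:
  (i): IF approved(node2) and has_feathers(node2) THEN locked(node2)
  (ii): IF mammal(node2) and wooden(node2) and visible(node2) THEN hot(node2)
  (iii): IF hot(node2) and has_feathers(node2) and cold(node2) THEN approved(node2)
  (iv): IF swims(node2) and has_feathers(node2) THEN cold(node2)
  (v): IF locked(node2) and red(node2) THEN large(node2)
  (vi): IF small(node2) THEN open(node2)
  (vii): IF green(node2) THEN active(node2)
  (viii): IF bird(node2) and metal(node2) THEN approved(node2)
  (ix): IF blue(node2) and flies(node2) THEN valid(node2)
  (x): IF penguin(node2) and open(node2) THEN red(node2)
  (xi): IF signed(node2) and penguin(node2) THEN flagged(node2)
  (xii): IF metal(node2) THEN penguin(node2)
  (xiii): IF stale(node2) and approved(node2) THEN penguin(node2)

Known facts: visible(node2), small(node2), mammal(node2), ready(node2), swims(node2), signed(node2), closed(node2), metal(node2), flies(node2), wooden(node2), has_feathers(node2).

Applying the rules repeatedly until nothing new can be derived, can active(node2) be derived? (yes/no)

Round 1: (ii) [IF mammal(node2) and wooden(node2) and visible(node2) THEN hot(node2)]; (iv) [IF swims(node2) and has_feathers(node2) THEN cold(node2)]; (vi) [IF small(node2) THEN open(node2)]; (xii) [IF metal(node2) THEN penguin(node2)]. New: hot(node2), cold(node2), open(node2), penguin(node2).
Round 2: (iii) [IF hot(node2) and has_feathers(node2) and cold(node2) THEN approved(node2)]; (x) [IF penguin(node2) and open(node2) THEN red(node2)]; (xi) [IF signed(node2) and penguin(node2) THEN flagged(node2)]. New: approved(node2), red(node2), flagged(node2).
Round 3: (i) [IF approved(node2) and has_feathers(node2) THEN locked(node2)]. New: locked(node2).
Round 4: (v) [IF locked(node2) and red(node2) THEN large(node2)]. New: large(node2).
Fixed point reached. active(node2) is concluded only by (vii); (vii) needs green(node2) (never derived).

no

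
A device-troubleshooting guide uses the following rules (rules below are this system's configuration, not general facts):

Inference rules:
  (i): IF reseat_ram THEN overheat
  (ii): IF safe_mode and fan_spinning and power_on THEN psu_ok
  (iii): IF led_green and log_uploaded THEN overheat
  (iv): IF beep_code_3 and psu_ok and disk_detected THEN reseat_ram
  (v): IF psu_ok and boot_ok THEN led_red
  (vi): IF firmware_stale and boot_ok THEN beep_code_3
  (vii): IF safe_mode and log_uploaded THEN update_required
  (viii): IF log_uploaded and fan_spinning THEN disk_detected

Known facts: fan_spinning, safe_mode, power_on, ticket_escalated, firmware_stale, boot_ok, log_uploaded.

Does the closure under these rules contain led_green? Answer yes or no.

no

Round 1: (ii) [IF safe_mode and fan_spinning and power_on THEN psu_ok]; (vi) [IF firmware_stale and boot_ok THEN beep_code_3]; (vii) [IF safe_mode and log_uploaded THEN update_required]; (viii) [IF log_uploaded and fan_spinning THEN disk_detected]. New: psu_ok, beep_code_3, update_required, disk_detected.
Round 2: (iv) [IF beep_code_3 and psu_ok and disk_detected THEN reseat_ram]; (v) [IF psu_ok and boot_ok THEN led_red]. New: reseat_ram, led_red.
Round 3: (i) [IF reseat_ram THEN overheat]. New: overheat.
Fixed point reached. No rule has led_green as a consequent, and it is not given.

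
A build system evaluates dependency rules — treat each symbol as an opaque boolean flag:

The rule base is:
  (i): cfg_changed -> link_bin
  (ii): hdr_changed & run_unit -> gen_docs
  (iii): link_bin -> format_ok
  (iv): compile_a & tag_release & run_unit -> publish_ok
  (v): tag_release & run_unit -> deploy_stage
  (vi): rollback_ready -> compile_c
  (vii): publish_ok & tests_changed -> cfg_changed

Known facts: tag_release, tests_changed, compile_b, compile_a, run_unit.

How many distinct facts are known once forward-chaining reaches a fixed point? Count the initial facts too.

10

Round 1 fires (iv), (v), giving publish_ok, deploy_stage.
Round 2 fires (vii), giving cfg_changed.
Round 3 fires (i), giving link_bin.
Round 4 fires (iii), giving format_ok.
Closure: {cfg_changed, compile_a, compile_b, deploy_stage, format_ok, link_bin, publish_ok, run_unit, tag_release, tests_changed} — 10 facts.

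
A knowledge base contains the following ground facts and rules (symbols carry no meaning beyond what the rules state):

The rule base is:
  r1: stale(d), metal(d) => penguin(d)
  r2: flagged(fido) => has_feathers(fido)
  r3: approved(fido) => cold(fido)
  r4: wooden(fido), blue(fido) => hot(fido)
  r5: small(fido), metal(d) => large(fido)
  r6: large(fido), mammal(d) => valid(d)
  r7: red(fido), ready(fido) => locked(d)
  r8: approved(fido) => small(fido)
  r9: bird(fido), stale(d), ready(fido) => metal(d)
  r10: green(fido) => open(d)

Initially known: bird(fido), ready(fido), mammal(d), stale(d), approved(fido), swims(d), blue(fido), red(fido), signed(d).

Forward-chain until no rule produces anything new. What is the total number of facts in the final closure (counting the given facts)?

Round 1 — r3, r7, r8, r9, derive cold(fido), locked(d), small(fido), metal(d).
Round 2 — r1, r5, derive penguin(d), large(fido).
Round 3 — r6, derive valid(d).
Closure: {approved(fido), bird(fido), blue(fido), cold(fido), large(fido), locked(d), mammal(d), metal(d), penguin(d), ready(fido), red(fido), signed(d), small(fido), stale(d), swims(d), valid(d)} — 16 facts.

16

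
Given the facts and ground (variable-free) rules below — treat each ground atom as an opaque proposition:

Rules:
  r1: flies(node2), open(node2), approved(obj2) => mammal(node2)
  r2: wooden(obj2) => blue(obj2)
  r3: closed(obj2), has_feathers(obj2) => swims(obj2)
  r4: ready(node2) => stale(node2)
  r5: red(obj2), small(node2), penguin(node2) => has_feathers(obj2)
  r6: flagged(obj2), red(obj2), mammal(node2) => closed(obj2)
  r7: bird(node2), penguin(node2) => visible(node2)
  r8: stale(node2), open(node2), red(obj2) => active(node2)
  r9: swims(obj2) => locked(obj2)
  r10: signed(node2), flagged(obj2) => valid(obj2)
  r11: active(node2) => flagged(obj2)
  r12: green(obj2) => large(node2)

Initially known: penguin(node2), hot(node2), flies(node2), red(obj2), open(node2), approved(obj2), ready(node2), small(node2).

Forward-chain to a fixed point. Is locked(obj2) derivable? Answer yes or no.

[1] r1 [flies(node2), open(node2), approved(obj2) => mammal(node2)]; r4 [ready(node2) => stale(node2)]; r5 [red(obj2), small(node2), penguin(node2) => has_feathers(obj2)]. ⇒ new: mammal(node2), stale(node2), has_feathers(obj2).
[2] r8 [stale(node2), open(node2), red(obj2) => active(node2)]. ⇒ new: active(node2).
[3] r11 [active(node2) => flagged(obj2)]. ⇒ new: flagged(obj2).
[4] r6 [flagged(obj2), red(obj2), mammal(node2) => closed(obj2)]. ⇒ new: closed(obj2).
[5] r3 [closed(obj2), has_feathers(obj2) => swims(obj2)]. ⇒ new: swims(obj2).
[6] r9 [swims(obj2) => locked(obj2)]. ⇒ new: locked(obj2).
locked(obj2) appears in round 6, so it is derivable.

yes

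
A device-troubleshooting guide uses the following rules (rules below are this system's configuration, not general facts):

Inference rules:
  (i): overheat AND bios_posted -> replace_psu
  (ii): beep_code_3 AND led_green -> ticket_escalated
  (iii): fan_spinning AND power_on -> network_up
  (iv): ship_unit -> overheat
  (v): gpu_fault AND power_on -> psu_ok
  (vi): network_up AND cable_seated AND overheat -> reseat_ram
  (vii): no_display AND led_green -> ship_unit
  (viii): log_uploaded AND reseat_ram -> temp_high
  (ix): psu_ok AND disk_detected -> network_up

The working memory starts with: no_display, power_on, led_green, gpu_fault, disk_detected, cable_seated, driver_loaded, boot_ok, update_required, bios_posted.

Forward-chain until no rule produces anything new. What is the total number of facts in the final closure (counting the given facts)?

Round 1: (v) [gpu_fault AND power_on -> psu_ok]; (vii) [no_display AND led_green -> ship_unit]. New: psu_ok, ship_unit.
Round 2: (iv) [ship_unit -> overheat]; (ix) [psu_ok AND disk_detected -> network_up]. New: overheat, network_up.
Round 3: (i) [overheat AND bios_posted -> replace_psu]; (vi) [network_up AND cable_seated AND overheat -> reseat_ram]. New: replace_psu, reseat_ram.
Closure: {bios_posted, boot_ok, cable_seated, disk_detected, driver_loaded, gpu_fault, led_green, network_up, no_display, overheat, power_on, psu_ok, replace_psu, reseat_ram, ship_unit, update_required} — 16 facts.

16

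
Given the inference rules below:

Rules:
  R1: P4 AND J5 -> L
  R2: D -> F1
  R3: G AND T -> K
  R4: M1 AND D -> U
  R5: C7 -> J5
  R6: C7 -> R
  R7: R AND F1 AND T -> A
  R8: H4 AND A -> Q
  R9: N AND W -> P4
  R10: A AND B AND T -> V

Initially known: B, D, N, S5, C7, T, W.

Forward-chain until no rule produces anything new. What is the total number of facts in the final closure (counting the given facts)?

14

Round 1 — R2, R5, R6, R9, derive F1, J5, R, P4.
Round 2 — R1, R7, derive L, A.
Round 3 — R10, derive V.
Closure: {A, B, C7, D, F1, J5, L, N, P4, R, S5, T, V, W} — 14 facts.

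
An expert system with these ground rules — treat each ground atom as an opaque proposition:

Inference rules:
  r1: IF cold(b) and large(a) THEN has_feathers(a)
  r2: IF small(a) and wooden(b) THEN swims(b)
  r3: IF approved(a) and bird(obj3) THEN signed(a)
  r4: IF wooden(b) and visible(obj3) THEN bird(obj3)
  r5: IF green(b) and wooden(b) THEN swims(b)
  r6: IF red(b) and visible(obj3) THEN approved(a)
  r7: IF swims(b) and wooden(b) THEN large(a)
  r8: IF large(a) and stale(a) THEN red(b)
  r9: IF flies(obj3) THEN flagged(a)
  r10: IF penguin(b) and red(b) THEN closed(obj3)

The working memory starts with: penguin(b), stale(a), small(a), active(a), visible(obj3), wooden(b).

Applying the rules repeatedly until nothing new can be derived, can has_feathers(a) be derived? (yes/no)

[1] r2 [IF small(a) and wooden(b) THEN swims(b)]; r4 [IF wooden(b) and visible(obj3) THEN bird(obj3)]. ⇒ new: swims(b), bird(obj3).
[2] r7 [IF swims(b) and wooden(b) THEN large(a)]. ⇒ new: large(a).
[3] r8 [IF large(a) and stale(a) THEN red(b)]. ⇒ new: red(b).
[4] r6 [IF red(b) and visible(obj3) THEN approved(a)]; r10 [IF penguin(b) and red(b) THEN closed(obj3)]. ⇒ new: approved(a), closed(obj3).
[5] r3 [IF approved(a) and bird(obj3) THEN signed(a)]. ⇒ new: signed(a).
Fixed point reached. has_feathers(a) is concluded only by r1; r1 needs cold(b) (never derived).

no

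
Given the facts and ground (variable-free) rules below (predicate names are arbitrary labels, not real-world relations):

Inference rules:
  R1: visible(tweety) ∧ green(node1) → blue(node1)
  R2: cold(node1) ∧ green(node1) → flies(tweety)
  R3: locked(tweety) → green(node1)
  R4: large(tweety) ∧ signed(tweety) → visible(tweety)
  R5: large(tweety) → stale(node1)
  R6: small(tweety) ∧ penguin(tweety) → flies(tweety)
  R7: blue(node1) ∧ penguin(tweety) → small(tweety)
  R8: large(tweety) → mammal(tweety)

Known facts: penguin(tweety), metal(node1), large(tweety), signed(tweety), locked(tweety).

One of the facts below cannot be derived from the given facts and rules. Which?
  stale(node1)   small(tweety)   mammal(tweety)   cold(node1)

cold(node1)

Round 1 — R3, R4, R5, R8, derive green(node1), visible(tweety), stale(node1), mammal(tweety).
Round 2 — R1, derive blue(node1).
Round 3 — R7, derive small(tweety).
Round 4 — R6, derive flies(tweety).
Derived: small(tweety) (round 3), stale(node1) (round 1), mammal(tweety) (round 1). cold(node1) never appears in any round.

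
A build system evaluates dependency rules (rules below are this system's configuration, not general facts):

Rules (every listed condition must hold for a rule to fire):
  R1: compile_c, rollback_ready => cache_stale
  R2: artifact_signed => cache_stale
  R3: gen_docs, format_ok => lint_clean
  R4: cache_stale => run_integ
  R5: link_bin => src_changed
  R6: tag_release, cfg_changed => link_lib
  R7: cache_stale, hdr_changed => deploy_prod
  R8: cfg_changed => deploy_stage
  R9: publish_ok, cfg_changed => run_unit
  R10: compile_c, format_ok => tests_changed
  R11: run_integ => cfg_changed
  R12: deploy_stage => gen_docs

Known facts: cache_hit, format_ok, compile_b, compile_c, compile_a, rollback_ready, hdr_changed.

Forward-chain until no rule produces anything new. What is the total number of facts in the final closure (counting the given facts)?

Round 1: R1 [compile_c, rollback_ready => cache_stale]; R10 [compile_c, format_ok => tests_changed]. New: cache_stale, tests_changed.
Round 2: R4 [cache_stale => run_integ]; R7 [cache_stale, hdr_changed => deploy_prod]. New: run_integ, deploy_prod.
Round 3: R11 [run_integ => cfg_changed]. New: cfg_changed.
Round 4: R8 [cfg_changed => deploy_stage]. New: deploy_stage.
Round 5: R12 [deploy_stage => gen_docs]. New: gen_docs.
Round 6: R3 [gen_docs, format_ok => lint_clean]. New: lint_clean.
Closure: {cache_hit, cache_stale, cfg_changed, compile_a, compile_b, compile_c, deploy_prod, deploy_stage, format_ok, gen_docs, hdr_changed, lint_clean, rollback_ready, run_integ, tests_changed} — 15 facts.

15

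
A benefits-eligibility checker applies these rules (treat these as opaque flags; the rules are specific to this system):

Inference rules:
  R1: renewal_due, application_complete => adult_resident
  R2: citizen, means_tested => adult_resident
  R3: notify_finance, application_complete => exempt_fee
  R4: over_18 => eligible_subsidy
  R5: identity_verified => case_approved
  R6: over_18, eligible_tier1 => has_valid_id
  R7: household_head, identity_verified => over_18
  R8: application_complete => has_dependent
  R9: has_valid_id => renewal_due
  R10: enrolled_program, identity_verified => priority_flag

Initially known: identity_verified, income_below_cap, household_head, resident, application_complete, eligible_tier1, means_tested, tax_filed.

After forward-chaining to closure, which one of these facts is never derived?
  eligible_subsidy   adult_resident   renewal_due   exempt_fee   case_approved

[1] R5 [identity_verified => case_approved]; R7 [household_head, identity_verified => over_18]; R8 [application_complete => has_dependent]. ⇒ new: case_approved, over_18, has_dependent.
[2] R4 [over_18 => eligible_subsidy]; R6 [over_18, eligible_tier1 => has_valid_id]. ⇒ new: eligible_subsidy, has_valid_id.
[3] R9 [has_valid_id => renewal_due]. ⇒ new: renewal_due.
[4] R1 [renewal_due, application_complete => adult_resident]. ⇒ new: adult_resident.
Derived: adult_resident (round 4), renewal_due (round 3), eligible_subsidy (round 2), case_approved (round 1). exempt_fee never appears in any round.

exempt_fee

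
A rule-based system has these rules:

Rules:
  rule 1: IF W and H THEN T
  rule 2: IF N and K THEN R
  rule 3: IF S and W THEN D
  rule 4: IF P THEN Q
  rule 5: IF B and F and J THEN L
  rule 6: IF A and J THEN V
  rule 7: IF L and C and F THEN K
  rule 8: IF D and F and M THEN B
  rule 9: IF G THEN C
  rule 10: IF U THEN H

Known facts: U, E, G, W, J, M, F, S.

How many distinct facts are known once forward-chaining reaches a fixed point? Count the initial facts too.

15

Round 1 fires rule 3, rule 9, rule 10, giving D, C, H.
Round 2 fires rule 1, rule 8, giving T, B.
Round 3 fires rule 5, giving L.
Round 4 fires rule 7, giving K.
Closure: {B, C, D, E, F, G, H, J, K, L, M, S, T, U, W} — 15 facts.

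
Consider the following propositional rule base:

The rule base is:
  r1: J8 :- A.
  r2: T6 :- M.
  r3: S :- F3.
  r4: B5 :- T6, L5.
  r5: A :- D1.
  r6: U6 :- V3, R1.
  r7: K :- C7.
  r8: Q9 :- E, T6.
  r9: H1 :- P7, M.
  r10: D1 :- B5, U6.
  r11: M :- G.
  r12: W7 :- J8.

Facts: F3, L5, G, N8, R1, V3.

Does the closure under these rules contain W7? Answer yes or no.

yes

Round 1: r3 [S :- F3.]; r6 [U6 :- V3, R1.]; r11 [M :- G.]. New: S, U6, M.
Round 2: r2 [T6 :- M.]. New: T6.
Round 3: r4 [B5 :- T6, L5.]. New: B5.
Round 4: r10 [D1 :- B5, U6.]. New: D1.
Round 5: r5 [A :- D1.]. New: A.
Round 6: r1 [J8 :- A.]. New: J8.
Round 7: r12 [W7 :- J8.]. New: W7.
W7 appears in round 7, so it is derivable.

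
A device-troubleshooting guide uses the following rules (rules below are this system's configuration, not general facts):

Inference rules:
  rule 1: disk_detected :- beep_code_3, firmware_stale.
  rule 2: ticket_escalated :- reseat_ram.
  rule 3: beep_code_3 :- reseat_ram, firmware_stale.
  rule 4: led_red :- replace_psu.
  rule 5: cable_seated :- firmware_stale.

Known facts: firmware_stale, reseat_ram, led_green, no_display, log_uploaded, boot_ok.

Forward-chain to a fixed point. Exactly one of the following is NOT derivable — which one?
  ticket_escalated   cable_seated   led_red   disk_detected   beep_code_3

led_red

[1] rule 2 [ticket_escalated :- reseat_ram.]; rule 3 [beep_code_3 :- reseat_ram, firmware_stale.]; rule 5 [cable_seated :- firmware_stale.]. ⇒ new: ticket_escalated, beep_code_3, cable_seated.
[2] rule 1 [disk_detected :- beep_code_3, firmware_stale.]. ⇒ new: disk_detected.
Derived: beep_code_3 (round 1), disk_detected (round 2), ticket_escalated (round 1), cable_seated (round 1). led_red never appears in any round.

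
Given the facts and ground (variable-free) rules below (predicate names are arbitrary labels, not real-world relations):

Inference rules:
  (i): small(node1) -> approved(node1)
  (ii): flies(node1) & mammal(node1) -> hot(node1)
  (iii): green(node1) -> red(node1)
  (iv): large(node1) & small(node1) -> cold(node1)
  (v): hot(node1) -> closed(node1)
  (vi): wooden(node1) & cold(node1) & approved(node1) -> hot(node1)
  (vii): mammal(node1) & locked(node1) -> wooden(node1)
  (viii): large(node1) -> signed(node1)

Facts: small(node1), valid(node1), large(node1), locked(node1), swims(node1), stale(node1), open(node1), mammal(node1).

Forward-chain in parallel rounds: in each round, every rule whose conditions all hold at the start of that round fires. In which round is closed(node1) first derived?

3

Round 1: (i) [small(node1) -> approved(node1)]; (iv) [large(node1) & small(node1) -> cold(node1)]; (vii) [mammal(node1) & locked(node1) -> wooden(node1)]; (viii) [large(node1) -> signed(node1)]. Adds approved(node1), cold(node1), wooden(node1), signed(node1).
Round 2: (vi) [wooden(node1) & cold(node1) & approved(node1) -> hot(node1)]. Adds hot(node1).
Round 3: (v) [hot(node1) -> closed(node1)]. Adds closed(node1).
closed(node1) first appears in round 3.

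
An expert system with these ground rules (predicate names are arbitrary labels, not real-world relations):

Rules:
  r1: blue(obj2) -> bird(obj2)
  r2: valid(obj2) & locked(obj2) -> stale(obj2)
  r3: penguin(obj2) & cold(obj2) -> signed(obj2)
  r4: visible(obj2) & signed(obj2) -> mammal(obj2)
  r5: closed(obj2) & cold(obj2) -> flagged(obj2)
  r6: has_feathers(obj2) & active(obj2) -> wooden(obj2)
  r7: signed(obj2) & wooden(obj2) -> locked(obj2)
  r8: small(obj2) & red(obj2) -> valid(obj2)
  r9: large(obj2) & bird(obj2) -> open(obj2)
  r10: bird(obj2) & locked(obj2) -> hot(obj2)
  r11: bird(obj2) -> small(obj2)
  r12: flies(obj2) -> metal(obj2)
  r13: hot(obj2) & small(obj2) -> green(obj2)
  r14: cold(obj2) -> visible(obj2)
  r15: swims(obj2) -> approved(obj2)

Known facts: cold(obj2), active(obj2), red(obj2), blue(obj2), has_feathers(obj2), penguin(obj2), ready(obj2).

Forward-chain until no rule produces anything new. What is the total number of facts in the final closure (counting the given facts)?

18

[1] r1 [blue(obj2) -> bird(obj2)]; r3 [penguin(obj2) & cold(obj2) -> signed(obj2)]; r6 [has_feathers(obj2) & active(obj2) -> wooden(obj2)]; r14 [cold(obj2) -> visible(obj2)]. ⇒ new: bird(obj2), signed(obj2), wooden(obj2), visible(obj2).
[2] r4 [visible(obj2) & signed(obj2) -> mammal(obj2)]; r7 [signed(obj2) & wooden(obj2) -> locked(obj2)]; r11 [bird(obj2) -> small(obj2)]. ⇒ new: mammal(obj2), locked(obj2), small(obj2).
[3] r8 [small(obj2) & red(obj2) -> valid(obj2)]; r10 [bird(obj2) & locked(obj2) -> hot(obj2)]. ⇒ new: valid(obj2), hot(obj2).
[4] r2 [valid(obj2) & locked(obj2) -> stale(obj2)]; r13 [hot(obj2) & small(obj2) -> green(obj2)]. ⇒ new: stale(obj2), green(obj2).
Closure: {active(obj2), bird(obj2), blue(obj2), cold(obj2), green(obj2), has_feathers(obj2), hot(obj2), locked(obj2), mammal(obj2), penguin(obj2), ready(obj2), red(obj2), signed(obj2), small(obj2), stale(obj2), valid(obj2), visible(obj2), wooden(obj2)} — 18 facts.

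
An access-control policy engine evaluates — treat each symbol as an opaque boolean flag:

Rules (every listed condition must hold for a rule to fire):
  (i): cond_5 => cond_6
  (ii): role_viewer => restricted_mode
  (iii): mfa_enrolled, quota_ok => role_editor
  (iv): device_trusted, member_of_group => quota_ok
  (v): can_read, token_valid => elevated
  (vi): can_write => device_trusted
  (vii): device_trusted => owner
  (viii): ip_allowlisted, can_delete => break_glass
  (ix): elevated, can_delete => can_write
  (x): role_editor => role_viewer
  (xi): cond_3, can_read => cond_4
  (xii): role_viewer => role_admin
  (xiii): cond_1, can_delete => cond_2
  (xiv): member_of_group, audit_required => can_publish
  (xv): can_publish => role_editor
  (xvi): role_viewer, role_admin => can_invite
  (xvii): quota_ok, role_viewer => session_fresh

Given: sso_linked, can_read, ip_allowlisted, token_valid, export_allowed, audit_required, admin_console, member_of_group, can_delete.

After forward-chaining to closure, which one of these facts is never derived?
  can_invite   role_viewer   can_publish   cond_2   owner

cond_2

Round 1 fires (v), (viii), (xiv), giving elevated, break_glass, can_publish.
Round 2 fires (ix), (xv), giving can_write, role_editor.
Round 3 fires (vi), (x), giving device_trusted, role_viewer.
Round 4 fires (ii), (iv), (vii), (xii), giving restricted_mode, quota_ok, owner, role_admin.
Round 5 fires (xvi), (xvii), giving can_invite, session_fresh.
Derived: can_invite (round 5), owner (round 4), role_viewer (round 3), can_publish (round 1). cond_2 never appears in any round.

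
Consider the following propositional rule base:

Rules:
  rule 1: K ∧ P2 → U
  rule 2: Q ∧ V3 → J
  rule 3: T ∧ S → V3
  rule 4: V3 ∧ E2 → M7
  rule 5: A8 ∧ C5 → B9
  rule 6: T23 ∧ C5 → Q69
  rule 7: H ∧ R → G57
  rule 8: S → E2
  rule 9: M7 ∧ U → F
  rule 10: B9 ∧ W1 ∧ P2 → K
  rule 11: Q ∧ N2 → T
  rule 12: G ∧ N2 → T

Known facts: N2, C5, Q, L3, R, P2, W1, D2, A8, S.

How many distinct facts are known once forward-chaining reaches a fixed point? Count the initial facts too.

Round 1 — rule 5, rule 8, rule 11, derive B9, E2, T.
Round 2 — rule 3, rule 10, derive V3, K.
Round 3 — rule 1, rule 2, rule 4, derive U, J, M7.
Round 4 — rule 9, derive F.
Closure: {A8, B9, C5, D2, E2, F, J, K, L3, M7, N2, P2, Q, R, S, T, U, V3, W1} — 19 facts.

19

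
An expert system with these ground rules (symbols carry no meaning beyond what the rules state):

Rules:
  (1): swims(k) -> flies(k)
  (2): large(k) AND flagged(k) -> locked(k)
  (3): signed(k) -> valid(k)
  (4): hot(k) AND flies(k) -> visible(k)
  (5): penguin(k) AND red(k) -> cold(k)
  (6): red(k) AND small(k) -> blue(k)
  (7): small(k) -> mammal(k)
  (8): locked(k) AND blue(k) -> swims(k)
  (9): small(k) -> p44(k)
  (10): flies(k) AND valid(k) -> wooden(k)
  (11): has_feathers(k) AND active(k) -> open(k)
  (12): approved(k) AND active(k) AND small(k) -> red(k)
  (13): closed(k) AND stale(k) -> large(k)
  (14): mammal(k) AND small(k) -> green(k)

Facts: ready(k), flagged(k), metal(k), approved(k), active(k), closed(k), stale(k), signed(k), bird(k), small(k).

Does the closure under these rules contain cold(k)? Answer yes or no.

no

Round 1: (3) [signed(k) -> valid(k)]; (7) [small(k) -> mammal(k)]; (9) [small(k) -> p44(k)]; (12) [approved(k) AND active(k) AND small(k) -> red(k)]; (13) [closed(k) AND stale(k) -> large(k)]. Adds valid(k), mammal(k), p44(k), red(k), large(k).
Round 2: (2) [large(k) AND flagged(k) -> locked(k)]; (6) [red(k) AND small(k) -> blue(k)]; (14) [mammal(k) AND small(k) -> green(k)]. Adds locked(k), blue(k), green(k).
Round 3: (8) [locked(k) AND blue(k) -> swims(k)]. Adds swims(k).
Round 4: (1) [swims(k) -> flies(k)]. Adds flies(k).
Round 5: (10) [flies(k) AND valid(k) -> wooden(k)]. Adds wooden(k).
Fixed point reached. cold(k) is concluded only by (5); (5) needs penguin(k) (never derived).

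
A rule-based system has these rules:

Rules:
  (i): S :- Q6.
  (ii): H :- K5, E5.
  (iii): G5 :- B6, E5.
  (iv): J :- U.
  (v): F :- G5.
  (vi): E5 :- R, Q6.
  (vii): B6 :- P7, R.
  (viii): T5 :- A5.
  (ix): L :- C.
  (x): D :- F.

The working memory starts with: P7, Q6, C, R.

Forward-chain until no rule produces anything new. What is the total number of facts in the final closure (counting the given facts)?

11

Round 1: (i) [S :- Q6.]; (vi) [E5 :- R, Q6.]; (vii) [B6 :- P7, R.]; (ix) [L :- C.]. New: S, E5, B6, L.
Round 2: (iii) [G5 :- B6, E5.]. New: G5.
Round 3: (v) [F :- G5.]. New: F.
Round 4: (x) [D :- F.]. New: D.
Closure: {B6, C, D, E5, F, G5, L, P7, Q6, R, S} — 11 facts.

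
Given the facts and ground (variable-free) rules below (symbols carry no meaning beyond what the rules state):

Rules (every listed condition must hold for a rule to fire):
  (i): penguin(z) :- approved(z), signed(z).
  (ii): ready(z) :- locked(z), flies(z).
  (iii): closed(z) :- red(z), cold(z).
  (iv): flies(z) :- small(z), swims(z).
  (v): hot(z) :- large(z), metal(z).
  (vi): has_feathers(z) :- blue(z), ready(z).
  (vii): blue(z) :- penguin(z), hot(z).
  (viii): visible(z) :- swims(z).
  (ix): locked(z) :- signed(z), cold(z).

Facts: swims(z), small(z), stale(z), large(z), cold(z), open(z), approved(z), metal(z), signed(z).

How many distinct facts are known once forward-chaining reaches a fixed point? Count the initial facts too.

Round 1 fires (i), (iv), (v), (viii), (ix), giving penguin(z), flies(z), hot(z), visible(z), locked(z).
Round 2 fires (ii), (vii), giving ready(z), blue(z).
Round 3 fires (vi), giving has_feathers(z).
Closure: {approved(z), blue(z), cold(z), flies(z), has_feathers(z), hot(z), large(z), locked(z), metal(z), open(z), penguin(z), ready(z), signed(z), small(z), stale(z), swims(z), visible(z)} — 17 facts.

17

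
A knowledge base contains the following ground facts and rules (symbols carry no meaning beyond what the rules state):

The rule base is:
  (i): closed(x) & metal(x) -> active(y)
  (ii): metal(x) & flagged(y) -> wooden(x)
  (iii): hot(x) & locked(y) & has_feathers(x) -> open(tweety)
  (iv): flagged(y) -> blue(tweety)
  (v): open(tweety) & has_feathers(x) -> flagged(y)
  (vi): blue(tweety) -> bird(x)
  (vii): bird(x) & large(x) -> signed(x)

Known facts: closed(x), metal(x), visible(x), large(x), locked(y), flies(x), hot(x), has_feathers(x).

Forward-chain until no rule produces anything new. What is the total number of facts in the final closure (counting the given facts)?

15

[1] (i) [closed(x) & metal(x) -> active(y)]; (iii) [hot(x) & locked(y) & has_feathers(x) -> open(tweety)]. ⇒ new: active(y), open(tweety).
[2] (v) [open(tweety) & has_feathers(x) -> flagged(y)]. ⇒ new: flagged(y).
[3] (ii) [metal(x) & flagged(y) -> wooden(x)]; (iv) [flagged(y) -> blue(tweety)]. ⇒ new: wooden(x), blue(tweety).
[4] (vi) [blue(tweety) -> bird(x)]. ⇒ new: bird(x).
[5] (vii) [bird(x) & large(x) -> signed(x)]. ⇒ new: signed(x).
Closure: {active(y), bird(x), blue(tweety), closed(x), flagged(y), flies(x), has_feathers(x), hot(x), large(x), locked(y), metal(x), open(tweety), signed(x), visible(x), wooden(x)} — 15 facts.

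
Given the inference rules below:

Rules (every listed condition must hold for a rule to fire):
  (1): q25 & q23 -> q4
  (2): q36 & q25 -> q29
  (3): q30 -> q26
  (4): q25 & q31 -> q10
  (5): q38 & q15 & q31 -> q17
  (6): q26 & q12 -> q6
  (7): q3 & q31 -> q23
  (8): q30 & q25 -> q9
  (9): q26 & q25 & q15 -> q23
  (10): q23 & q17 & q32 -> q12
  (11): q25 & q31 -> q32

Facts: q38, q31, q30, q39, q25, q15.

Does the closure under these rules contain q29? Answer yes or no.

no

Round 1 fires (3), (4), (5), (8), (11), giving q26, q10, q17, q9, q32.
Round 2 fires (9), giving q23.
Round 3 fires (1), (10), giving q4, q12.
Round 4 fires (6), giving q6.
Fixed point reached. q29 is concluded only by (2); (2) needs q36 (never derived).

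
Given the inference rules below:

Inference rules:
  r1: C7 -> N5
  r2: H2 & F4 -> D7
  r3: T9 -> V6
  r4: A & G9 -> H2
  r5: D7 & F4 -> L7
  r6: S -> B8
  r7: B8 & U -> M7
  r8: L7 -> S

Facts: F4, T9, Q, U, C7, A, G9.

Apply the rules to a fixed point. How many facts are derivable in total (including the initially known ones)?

15

Round 1: r1 [C7 -> N5]; r3 [T9 -> V6]; r4 [A & G9 -> H2]. New: N5, V6, H2.
Round 2: r2 [H2 & F4 -> D7]. New: D7.
Round 3: r5 [D7 & F4 -> L7]. New: L7.
Round 4: r8 [L7 -> S]. New: S.
Round 5: r6 [S -> B8]. New: B8.
Round 6: r7 [B8 & U -> M7]. New: M7.
Closure: {A, B8, C7, D7, F4, G9, H2, L7, M7, N5, Q, S, T9, U, V6} — 15 facts.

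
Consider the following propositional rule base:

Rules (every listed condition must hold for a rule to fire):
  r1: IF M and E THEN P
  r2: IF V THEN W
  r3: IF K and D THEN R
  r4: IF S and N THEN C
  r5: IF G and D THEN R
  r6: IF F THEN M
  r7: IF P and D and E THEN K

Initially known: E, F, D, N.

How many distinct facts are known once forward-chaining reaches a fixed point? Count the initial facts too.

Round 1 fires r6, giving M.
Round 2 fires r1, giving P.
Round 3 fires r7, giving K.
Round 4 fires r3, giving R.
Closure: {D, E, F, K, M, N, P, R} — 8 facts.

8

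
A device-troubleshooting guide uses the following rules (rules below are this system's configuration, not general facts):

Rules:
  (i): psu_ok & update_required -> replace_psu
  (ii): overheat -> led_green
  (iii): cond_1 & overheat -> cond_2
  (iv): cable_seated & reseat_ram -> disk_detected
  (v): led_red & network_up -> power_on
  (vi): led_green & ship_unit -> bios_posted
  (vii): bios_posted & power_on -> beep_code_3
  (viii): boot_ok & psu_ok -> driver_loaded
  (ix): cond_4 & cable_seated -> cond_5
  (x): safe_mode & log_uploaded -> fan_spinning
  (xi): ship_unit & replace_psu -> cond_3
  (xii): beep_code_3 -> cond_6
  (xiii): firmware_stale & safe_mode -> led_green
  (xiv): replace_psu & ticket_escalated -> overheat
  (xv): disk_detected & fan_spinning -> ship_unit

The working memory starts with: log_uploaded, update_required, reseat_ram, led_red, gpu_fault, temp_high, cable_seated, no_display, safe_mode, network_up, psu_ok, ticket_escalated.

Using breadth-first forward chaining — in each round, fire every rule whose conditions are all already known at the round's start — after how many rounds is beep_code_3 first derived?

5

Round 1 — (i), (iv), (v), (x), derive replace_psu, disk_detected, power_on, fan_spinning.
Round 2 — (xiv), (xv), derive overheat, ship_unit.
Round 3 — (ii), (xi), derive led_green, cond_3.
Round 4 — (vi), derive bios_posted.
Round 5 — (vii), derive beep_code_3.
beep_code_3 first appears in round 5.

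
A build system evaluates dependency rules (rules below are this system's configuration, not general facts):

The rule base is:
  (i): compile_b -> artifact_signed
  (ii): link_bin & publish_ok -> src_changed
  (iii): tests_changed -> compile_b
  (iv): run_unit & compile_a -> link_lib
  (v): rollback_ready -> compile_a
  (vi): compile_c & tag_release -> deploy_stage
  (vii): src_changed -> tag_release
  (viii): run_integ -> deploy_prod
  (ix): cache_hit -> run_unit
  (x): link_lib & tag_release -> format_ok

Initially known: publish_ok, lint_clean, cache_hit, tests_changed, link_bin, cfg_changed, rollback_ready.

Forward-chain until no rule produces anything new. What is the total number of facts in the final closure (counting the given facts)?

Round 1: (ii) [link_bin & publish_ok -> src_changed]; (iii) [tests_changed -> compile_b]; (v) [rollback_ready -> compile_a]; (ix) [cache_hit -> run_unit]. Adds src_changed, compile_b, compile_a, run_unit.
Round 2: (i) [compile_b -> artifact_signed]; (iv) [run_unit & compile_a -> link_lib]; (vii) [src_changed -> tag_release]. Adds artifact_signed, link_lib, tag_release.
Round 3: (x) [link_lib & tag_release -> format_ok]. Adds format_ok.
Closure: {artifact_signed, cache_hit, cfg_changed, compile_a, compile_b, format_ok, link_bin, link_lib, lint_clean, publish_ok, rollback_ready, run_unit, src_changed, tag_release, tests_changed} — 15 facts.

15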